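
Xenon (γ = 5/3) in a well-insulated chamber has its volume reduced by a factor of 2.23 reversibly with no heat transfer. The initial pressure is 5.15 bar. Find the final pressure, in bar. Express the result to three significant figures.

Adiabatic: P₁V₁^γ = P₂V₂^γ ⇒ P₂ = P₁ (V₁/V₂)^γ.
P₂ = 5.15 × 2.23^(5/3) = 19.6 bar.

P₂ ≈ 19.6 bar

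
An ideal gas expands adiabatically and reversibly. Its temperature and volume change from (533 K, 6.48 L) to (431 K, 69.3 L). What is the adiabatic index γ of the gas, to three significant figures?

TV^(γ−1) = const ⇒ γ − 1 = ln(T₂/T₁) / ln(V₁/V₂).
γ = 1 + ln(431/533) / ln(6.48/69.3) = 1.09.

γ ≈ 1.09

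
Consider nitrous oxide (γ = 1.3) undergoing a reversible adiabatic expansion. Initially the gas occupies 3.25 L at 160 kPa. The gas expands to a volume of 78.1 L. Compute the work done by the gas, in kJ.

W ≈ 1.07 kJ

P₂ = P₁(V₁/V₂)^γ = 160×(3.25/78.1)^(1.3) = 2.565 kPa.
For a reversible adiabat, W_by_gas = (P₁V₁ − P₂V₂)/(γ−1).
W_by = (160000×0.00325 − 2565×0.0781) / (0.3) = 1066 J.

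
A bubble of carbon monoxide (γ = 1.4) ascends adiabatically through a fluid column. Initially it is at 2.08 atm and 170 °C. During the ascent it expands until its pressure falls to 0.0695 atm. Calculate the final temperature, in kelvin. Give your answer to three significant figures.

T₂ ≈ 168 K

Along an adiabat T P^((1−γ)/γ) is constant, so T₂ = T₁ (P₂/P₁)^((γ−1)/γ).
T₁ = 170 °C = 443.1 K.
T₂ = 443.1 × (0.0695/2.08)^(0.286) = 167.8 K.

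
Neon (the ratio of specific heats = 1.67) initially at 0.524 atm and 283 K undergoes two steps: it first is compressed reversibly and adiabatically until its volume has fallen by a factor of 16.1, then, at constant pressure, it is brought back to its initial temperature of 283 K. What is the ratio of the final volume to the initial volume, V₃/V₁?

Adiabatic step: V₂/V₁ = 0.06211; T₂ = T₁·16.1^(0.67) = 1821 K.
Isobaric step: V₃/V₂ = T₃/T₂ = 283/1821.
V₃/V₁ = (V₂/V₁)(V₃/V₂) = 0.06211 × (283/1821) = 0.009652.

V₃/V₁ ≈ 0.00965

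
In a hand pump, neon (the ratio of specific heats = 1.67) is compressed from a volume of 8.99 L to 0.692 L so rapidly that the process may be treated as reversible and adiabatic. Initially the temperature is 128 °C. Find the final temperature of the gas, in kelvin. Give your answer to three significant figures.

Adiabatic: T₁V₁^(γ−1) = T₂V₂^(γ−1) ⇒ T₂ = T₁ (V₁/V₂)^(γ−1).
T₁ = 128 °C = 401.1 K.
T₂ = 401.1 × (8.99/0.692)^(0.67) = 2236 K.

T₂ ≈ 2240 K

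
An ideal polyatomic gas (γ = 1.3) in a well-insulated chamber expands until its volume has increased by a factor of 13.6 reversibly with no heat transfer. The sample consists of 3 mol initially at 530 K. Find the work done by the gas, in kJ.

W ≈ 23.9 kJ

Adiabatic: T₁V₁^(γ−1) = T₂V₂^(γ−1) ⇒ T₂ = T₁ (V₁/V₂)^(γ−1).
T₂ = 530 × (1/13.6)^(0.3) = 242.2 K.
Q = 0, so ΔU = W_on_gas = nCᵥΔT with Cᵥ = R/(γ−1) = 27.71 J/(mol·K).
ΔU = 3 × 27.71 × (242.2 − 530) = -23930 J.
Work done by the gas = −ΔU = 23930 J.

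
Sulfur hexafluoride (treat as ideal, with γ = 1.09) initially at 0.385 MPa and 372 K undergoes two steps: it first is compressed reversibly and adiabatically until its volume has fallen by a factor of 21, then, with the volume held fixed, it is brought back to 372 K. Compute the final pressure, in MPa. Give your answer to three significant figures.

Adiabatic step (PV^γ = const): P₂ = 0.385×21^(1.09) = 10.63 MPa; T₂ = 372×21^(0.09) = 489.3 K.
Isochoric: P₃ = P₂(T₃/T₂) = 10.63 × (372/489.3) = 8.085 MPa.

P₃ ≈ 8.08 MPa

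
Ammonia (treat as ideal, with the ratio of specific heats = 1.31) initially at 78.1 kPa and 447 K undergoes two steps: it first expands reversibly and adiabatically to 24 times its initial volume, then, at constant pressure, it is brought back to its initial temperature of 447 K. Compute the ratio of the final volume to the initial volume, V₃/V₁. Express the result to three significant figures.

V₃/V₁ ≈ 64.3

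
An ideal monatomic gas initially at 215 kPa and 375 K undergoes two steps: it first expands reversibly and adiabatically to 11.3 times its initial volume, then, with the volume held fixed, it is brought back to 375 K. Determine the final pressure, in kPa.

P₃ ≈ 19.0 kPa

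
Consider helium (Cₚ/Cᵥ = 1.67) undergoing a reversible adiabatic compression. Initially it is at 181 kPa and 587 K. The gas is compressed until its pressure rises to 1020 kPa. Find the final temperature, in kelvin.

Along an adiabat T P^((1−γ)/γ) is constant, so T₂ = T₁ (P₂/P₁)^((γ−1)/γ).
T₂ = 587 × (1020/181)^(0.401) = 1175 K.

T₂ ≈ 1170 K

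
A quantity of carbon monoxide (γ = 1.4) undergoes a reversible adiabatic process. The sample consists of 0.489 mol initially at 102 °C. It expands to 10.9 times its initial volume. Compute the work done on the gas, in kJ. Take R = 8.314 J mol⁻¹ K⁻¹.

For a reversible adiabat TV^(γ−1) is constant, so T₂ = T₁ (V₁/V₂)^(γ−1).
T₁ = 102 °C = 375.1 K.
T₂ = 375.1 × (1/10.9)^(0.4) = 144.3 K.
Q = 0, so ΔU = W_on_gas = nCᵥΔT with Cᵥ = R/(γ−1) = 20.79 J/(mol·K).
ΔU = 0.489 × 20.79 × (144.3 − 375.1) = -2346 J.

W ≈ -2.35 kJ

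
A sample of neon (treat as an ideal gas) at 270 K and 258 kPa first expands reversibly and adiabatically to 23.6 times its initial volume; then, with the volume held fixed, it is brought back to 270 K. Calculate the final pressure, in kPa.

P₃ ≈ 10.9 kPa

For a monatomic ideal gas γ = 5/3.
Adiabatic step (PV^γ = const): P₂ = 258×(1/23.6)^(5/3) = 1.329 kPa; T₂ = 270×(1/23.6)^(2/3) = 32.82 K.
Isochoric: P₃ = P₂(T₃/T₂) = 1.329 × (270/32.82) = 10.93 kPa.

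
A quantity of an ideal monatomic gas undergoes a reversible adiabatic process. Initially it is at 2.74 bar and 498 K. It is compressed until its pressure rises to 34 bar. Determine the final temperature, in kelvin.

T₂ ≈ 1360 K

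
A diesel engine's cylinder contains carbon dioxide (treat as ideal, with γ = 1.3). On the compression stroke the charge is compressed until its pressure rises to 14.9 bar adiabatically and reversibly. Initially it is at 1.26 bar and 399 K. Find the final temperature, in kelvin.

T₂ ≈ 706 K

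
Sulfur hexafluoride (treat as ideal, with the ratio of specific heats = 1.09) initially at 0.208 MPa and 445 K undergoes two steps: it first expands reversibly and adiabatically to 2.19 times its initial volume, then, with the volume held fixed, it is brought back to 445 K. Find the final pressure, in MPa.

Adiabatic step (PV^γ = const): P₂ = 0.208×(1/2.19)^(1.09) = 0.08851 MPa; T₂ = 445×(1/2.19)^(0.09) = 414.7 K.
Isochoric: P₃ = P₂(T₃/T₂) = 0.08851 × (445/414.7) = 0.09498 MPa.

P₃ ≈ 0.0950 MPa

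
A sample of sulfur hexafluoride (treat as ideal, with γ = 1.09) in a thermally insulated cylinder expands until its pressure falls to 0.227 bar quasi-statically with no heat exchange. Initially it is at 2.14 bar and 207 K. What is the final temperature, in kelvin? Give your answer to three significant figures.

Along an adiabat T P^((1−γ)/γ) is constant, so T₂ = T₁ (P₂/P₁)^((γ−1)/γ).
T₂ = 207 × (0.227/2.14)^(0.0826) = 172 K.

T₂ ≈ 172 K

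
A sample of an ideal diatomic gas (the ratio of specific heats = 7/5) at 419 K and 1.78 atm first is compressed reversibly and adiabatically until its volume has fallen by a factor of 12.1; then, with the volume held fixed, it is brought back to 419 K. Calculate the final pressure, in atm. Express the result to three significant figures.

Adiabatic step (PV^γ = const): P₂ = 1.78×12.1^(7/5) = 58.39 atm; T₂ = 419×12.1^(2/5) = 1136 K.
Isochoric: P₃ = P₂(T₃/T₂) = 58.39 × (419/1136) = 21.54 atm.

P₃ ≈ 21.5 atm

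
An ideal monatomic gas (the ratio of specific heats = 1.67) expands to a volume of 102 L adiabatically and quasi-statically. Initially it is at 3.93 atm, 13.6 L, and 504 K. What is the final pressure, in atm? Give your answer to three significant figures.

P₂ ≈ 0.136 atm

Adiabatic: P₁V₁^γ = P₂V₂^γ ⇒ P₂ = P₁ (V₁/V₂)^γ.
P₂ = 3.93 × (13.6/102)^(1.67) = 0.1358 atm.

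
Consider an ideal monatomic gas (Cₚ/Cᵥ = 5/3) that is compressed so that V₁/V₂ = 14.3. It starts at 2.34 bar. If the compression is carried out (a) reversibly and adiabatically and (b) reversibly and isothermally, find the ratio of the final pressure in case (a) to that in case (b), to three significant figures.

Isothermal: P_b = P₁(V₁/V₂) = 2.34×14.3.
Adiabatic: P_a = P₁(V₁/V₂)^γ = 2.34×14.3^(5/3).
P_a/P_b = (V₁/V₂)^(γ−1) = 14.3^(2/3) = 5.891.

P_adiabatic / P_isothermal ≈ 5.89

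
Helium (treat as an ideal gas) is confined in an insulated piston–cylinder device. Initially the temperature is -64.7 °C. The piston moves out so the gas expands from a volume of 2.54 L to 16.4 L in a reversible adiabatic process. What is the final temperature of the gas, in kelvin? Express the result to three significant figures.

Adiabatic: T₁V₁^(γ−1) = T₂V₂^(γ−1) ⇒ T₂ = T₁ (V₁/V₂)^(γ−1).
For a monatomic ideal gas γ = 5/3, so γ−1 = 2/3.
T₁ = -64.7 °C = 208.4 K.
T₂ = 208.4 × (2.54/16.4)^(2/3) = 60.12 K.

T₂ ≈ 60.1 K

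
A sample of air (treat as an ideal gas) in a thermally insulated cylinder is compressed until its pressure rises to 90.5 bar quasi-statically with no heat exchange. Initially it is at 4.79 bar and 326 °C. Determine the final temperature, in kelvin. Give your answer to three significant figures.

Along an adiabat T P^((1−γ)/γ) is constant, so T₂ = T₁ (P₂/P₁)^((γ−1)/γ).
For a diatomic ideal gas γ = 7/5, so (γ−1)/γ = 2/7.
T₁ = 326 °C = 599.1 K.
T₂ = 599.1 × (90.5/4.79)^(2/7) = 1387 K.

T₂ ≈ 1390 K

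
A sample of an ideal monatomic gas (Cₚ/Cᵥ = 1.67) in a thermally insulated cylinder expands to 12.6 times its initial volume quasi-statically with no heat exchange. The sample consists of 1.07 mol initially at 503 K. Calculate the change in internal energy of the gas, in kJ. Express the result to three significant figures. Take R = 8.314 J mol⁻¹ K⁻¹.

ΔU ≈ -5.46 kJ

For a reversible adiabat TV^(γ−1) is constant, so T₂ = T₁ (V₁/V₂)^(γ−1).
T₂ = 503 × (1/12.6)^(0.67) = 92.11 K.
Q = 0, so ΔU = W_on_gas = nCᵥΔT with Cᵥ = R/(γ−1) = 12.41 J/(mol·K).
ΔU = 1.07 × 12.41 × (92.11 − 503) = -5456 J.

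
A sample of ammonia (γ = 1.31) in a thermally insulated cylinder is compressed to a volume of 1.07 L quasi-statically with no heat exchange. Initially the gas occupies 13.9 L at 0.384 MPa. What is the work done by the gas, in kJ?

P₂ = P₁(V₁/V₂)^γ = 0.384×(13.9/1.07)^(1.31) = 11.05 MPa.
For a reversible adiabat, W_by_gas = (P₁V₁ − P₂V₂)/(γ−1).
W_by = (384000×0.0139 − 1.105×10^7×0.00107) / (0.31) = -20910 J.

W ≈ -20.9 kJ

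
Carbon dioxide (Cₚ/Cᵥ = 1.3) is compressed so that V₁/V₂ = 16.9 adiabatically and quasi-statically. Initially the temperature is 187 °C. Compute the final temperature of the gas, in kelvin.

For a reversible adiabat TV^(γ−1) is constant, so T₂ = T₁ (V₁/V₂)^(γ−1).
T₁ = 187 °C = 460.1 K.
T₂ = 460.1 × 16.9^(0.3) = 1075 K.

T₂ ≈ 1070 K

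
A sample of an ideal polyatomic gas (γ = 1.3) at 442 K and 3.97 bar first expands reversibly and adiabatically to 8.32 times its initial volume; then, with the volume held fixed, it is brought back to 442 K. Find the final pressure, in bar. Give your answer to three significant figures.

P₃ ≈ 0.477 bar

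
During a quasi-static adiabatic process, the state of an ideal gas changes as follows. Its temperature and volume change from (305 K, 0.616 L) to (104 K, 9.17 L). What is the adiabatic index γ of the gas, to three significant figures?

γ ≈ 1.40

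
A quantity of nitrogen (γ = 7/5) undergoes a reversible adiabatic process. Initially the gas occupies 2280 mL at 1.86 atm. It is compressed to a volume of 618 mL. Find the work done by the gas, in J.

P₂ = P₁(V₁/V₂)^γ = 1.86×(2280/618)^(7/5) = 11.57 atm.
For a reversible adiabat, W_by_gas = (P₁V₁ − P₂V₂)/(γ−1).
W_by = (188500×0.00228 − 1.172×10^6×0.000618) / (2/5) = -736.6 J.

W ≈ -737 J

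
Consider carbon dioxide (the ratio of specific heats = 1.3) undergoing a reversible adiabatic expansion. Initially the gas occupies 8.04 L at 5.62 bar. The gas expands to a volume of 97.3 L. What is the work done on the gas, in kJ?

P₂ = P₁(V₁/V₂)^γ = 5.62×(8.04/97.3)^(1.3) = 0.2198 bar.
For a reversible adiabat, W_by_gas = (P₁V₁ − P₂V₂)/(γ−1).
W_by = (562000×0.00804 − 21980×0.0973) / (0.3) = 7933 J.
W_on_gas = −W_by = -7933 J.

W ≈ -7.93 kJ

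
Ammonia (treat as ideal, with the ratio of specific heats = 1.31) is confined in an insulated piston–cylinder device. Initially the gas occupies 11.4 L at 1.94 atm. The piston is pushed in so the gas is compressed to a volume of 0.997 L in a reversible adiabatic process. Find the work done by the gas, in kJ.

P₂ = P₁(V₁/V₂)^γ = 1.94×(11.4/0.997)^(1.31) = 47.21 atm.
For a reversible adiabat, W_by_gas = (P₁V₁ − P₂V₂)/(γ−1).
W_by = (196600×0.0114 − 4.784×10^6×0.000997) / (0.31) = -8157 J.

W ≈ -8.16 kJ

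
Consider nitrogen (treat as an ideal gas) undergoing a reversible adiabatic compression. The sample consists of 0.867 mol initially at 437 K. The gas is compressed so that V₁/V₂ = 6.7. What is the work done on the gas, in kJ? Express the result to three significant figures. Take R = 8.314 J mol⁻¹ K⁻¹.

W ≈ 8.98 kJ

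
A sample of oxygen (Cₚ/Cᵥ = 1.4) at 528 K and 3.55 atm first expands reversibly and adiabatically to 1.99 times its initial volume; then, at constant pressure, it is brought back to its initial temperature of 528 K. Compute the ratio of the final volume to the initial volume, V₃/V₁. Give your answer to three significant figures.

V₃/V₁ ≈ 2.62

Adiabatic step: V₂/V₁ = 1.99; T₂ = T₁·(1/1.99)^(0.4) = 401 K.
Isobaric step: V₃/V₂ = T₃/T₂ = 528/401.
V₃/V₁ = (V₂/V₁)(V₃/V₂) = 1.99 × (528/401) = 2.621.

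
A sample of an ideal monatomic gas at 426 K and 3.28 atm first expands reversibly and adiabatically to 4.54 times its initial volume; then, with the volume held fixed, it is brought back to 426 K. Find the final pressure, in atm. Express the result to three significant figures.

For a monatomic ideal gas γ = 5/3.
Adiabatic step (PV^γ = const): P₂ = 3.28×(1/4.54)^(5/3) = 0.2635 atm; T₂ = 426×(1/4.54)^(2/3) = 155.4 K.
Isochoric: P₃ = P₂(T₃/T₂) = 0.2635 × (426/155.4) = 0.7225 atm.

P₃ ≈ 0.722 atm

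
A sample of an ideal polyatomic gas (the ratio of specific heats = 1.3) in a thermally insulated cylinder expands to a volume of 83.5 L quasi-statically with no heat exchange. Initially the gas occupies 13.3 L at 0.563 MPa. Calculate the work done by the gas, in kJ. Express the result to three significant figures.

W ≈ 10.6 kJ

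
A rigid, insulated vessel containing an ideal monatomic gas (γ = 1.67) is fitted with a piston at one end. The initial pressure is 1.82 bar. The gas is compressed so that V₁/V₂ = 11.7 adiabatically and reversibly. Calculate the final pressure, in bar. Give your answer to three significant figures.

Since PV^γ is constant along a reversible adiabat, P₂ = P₁ (V₁/V₂)^γ.
P₂ = 1.82 × 11.7^(1.67) = 110.6 bar.

P₂ ≈ 111 bar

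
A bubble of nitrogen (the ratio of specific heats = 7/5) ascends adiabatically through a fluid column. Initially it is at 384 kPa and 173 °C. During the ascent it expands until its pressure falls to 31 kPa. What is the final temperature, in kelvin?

Along an adiabat T P^((1−γ)/γ) is constant, so T₂ = T₁ (P₂/P₁)^((γ−1)/γ).
T₁ = 173 °C = 446.1 K.
T₂ = 446.1 × (31/384)^(2/7) = 217.4 K.

T₂ ≈ 217 K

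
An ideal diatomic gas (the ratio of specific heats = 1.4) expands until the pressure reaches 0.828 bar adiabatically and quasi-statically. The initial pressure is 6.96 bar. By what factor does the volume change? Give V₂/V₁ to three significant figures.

V₂/V₁ ≈ 4.58

From PV^γ = const, V₂/V₁ = (P₁/P₂)^(1/γ).
V₂/V₁ = (6.96/0.828)^(0.714) = 4.575.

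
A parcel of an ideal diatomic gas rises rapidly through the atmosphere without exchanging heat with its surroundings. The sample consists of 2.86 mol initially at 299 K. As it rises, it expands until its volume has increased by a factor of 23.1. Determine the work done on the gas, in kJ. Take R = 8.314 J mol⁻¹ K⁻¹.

W ≈ -12.7 kJ

Adiabatic: T₁V₁^(γ−1) = T₂V₂^(γ−1) ⇒ T₂ = T₁ (V₁/V₂)^(γ−1).
γ = 7/5 for a diatomic ideal gas, so γ−1 = 2/5.
T₂ = 299 × (1/23.1)^(2/5) = 85.16 K.
Q = 0, so ΔU = W_on_gas = nCᵥΔT with Cᵥ = R/(γ−1) = 20.79 J/(mol·K).
ΔU = 2.86 × 20.79 × (85.16 − 299) = -12710 J.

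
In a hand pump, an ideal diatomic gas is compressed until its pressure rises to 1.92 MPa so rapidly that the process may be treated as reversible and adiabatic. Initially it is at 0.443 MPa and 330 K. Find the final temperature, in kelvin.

Adiabatic: T₂/T₁ = (P₂/P₁)^((γ−1)/γ).
For a diatomic ideal gas γ = 7/5, so (γ−1)/γ = 2/7.
T₂ = 330 × (1.92/0.443)^(2/7) = 501.7 K.

T₂ ≈ 502 K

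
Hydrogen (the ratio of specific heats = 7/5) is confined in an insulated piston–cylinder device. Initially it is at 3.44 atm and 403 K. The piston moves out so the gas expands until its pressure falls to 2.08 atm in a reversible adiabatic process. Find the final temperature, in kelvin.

Adiabatic: T₂/T₁ = (P₂/P₁)^((γ−1)/γ).
T₂ = 403 × (2.08/3.44)^(2/7) = 349 K.

T₂ ≈ 349 K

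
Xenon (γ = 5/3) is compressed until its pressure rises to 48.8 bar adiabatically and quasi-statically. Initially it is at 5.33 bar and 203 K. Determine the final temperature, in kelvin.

Adiabatic: T₂/T₁ = (P₂/P₁)^((γ−1)/γ).
T₂ = 203 × (48.8/5.33)^(2/5) = 492.2 K.

T₂ ≈ 492 K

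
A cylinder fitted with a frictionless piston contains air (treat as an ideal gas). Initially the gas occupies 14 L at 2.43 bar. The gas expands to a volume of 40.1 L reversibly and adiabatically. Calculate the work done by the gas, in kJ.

γ = 7/5 for a diatomic ideal gas.
P₂ = P₁(V₁/V₂)^γ = 2.43×(14/40.1)^(7/5) = 0.5569 bar.
For a reversible adiabat, W_by_gas = (P₁V₁ − P₂V₂)/(γ−1).
W_by = (243000×0.014 − 55690×0.0401) / (2/5) = 2922 J.

W ≈ 2.92 kJ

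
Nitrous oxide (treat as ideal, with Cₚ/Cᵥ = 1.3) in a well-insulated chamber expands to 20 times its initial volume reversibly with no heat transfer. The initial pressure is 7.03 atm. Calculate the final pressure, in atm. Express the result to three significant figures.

P₂ ≈ 0.143 atm

Adiabatic: P₁V₁^γ = P₂V₂^γ ⇒ P₂ = P₁ (V₁/V₂)^γ.
P₂ = 7.03 × (1/20)^(1.3) = 0.1431 atm.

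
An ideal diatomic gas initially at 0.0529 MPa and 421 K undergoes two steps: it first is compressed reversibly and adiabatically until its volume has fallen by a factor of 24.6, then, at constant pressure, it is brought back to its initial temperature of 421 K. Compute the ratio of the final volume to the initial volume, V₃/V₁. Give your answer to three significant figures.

For a diatomic ideal gas γ = 7/5.
Adiabatic step: V₂/V₁ = 0.04065; T₂ = T₁·24.6^(2/5) = 1516 K.
Isobaric step: V₃/V₂ = T₃/T₂ = 421/1516.
V₃/V₁ = (V₂/V₁)(V₃/V₂) = 0.04065 × (421/1516) = 0.01129.

V₃/V₁ ≈ 0.0113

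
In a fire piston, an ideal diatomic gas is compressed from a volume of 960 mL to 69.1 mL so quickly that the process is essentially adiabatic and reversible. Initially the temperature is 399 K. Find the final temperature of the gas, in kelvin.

T₂ ≈ 1140 K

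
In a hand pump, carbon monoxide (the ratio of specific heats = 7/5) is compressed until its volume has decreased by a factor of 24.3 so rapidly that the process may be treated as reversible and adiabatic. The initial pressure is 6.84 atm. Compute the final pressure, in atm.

P₂ ≈ 596 atm

Since PV^γ is constant along a reversible adiabat, P₂ = P₁ (V₁/V₂)^γ.
P₂ = 6.84 × 24.3^(7/5) = 595.5 atm.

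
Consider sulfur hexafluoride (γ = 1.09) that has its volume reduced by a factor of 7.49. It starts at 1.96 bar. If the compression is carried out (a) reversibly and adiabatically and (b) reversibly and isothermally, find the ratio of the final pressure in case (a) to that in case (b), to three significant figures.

Isothermal: P_b = P₁(V₁/V₂) = 1.96×7.49.
Adiabatic: P_a = P₁(V₁/V₂)^γ = 1.96×7.49^(1.09).
P_a/P_b = (V₁/V₂)^(γ−1) = 7.49^(0.09) = 1.199.

P_adiabatic / P_isothermal ≈ 1.20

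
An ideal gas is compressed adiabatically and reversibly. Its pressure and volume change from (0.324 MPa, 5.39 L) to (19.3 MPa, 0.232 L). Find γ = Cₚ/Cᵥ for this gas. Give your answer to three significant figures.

γ ≈ 1.30

PV^γ = const ⇒ γ = ln(P₂/P₁) / ln(V₁/V₂).
γ = ln(19.3/0.324) / ln(5.39/0.232) = 1.299.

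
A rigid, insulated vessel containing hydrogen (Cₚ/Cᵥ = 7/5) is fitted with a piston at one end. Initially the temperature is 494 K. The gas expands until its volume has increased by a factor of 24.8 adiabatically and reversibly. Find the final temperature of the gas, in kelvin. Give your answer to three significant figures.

Adiabatic: T₁V₁^(γ−1) = T₂V₂^(γ−1) ⇒ T₂ = T₁ (V₁/V₂)^(γ−1).
T₂ = 494 × (1/24.8)^(2/5) = 136.8 K.

T₂ ≈ 137 K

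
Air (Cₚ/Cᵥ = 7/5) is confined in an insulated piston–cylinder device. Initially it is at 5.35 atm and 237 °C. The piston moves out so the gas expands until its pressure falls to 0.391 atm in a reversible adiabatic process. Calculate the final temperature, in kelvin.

Adiabatic: T₂/T₁ = (P₂/P₁)^((γ−1)/γ).
T₁ = 237 °C = 510.1 K.
T₂ = 510.1 × (0.391/5.35)^(2/7) = 241.6 K.

T₂ ≈ 242 K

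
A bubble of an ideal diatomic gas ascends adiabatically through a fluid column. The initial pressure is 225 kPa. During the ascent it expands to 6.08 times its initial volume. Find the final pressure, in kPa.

P₂ ≈ 18.0 kPa

Since PV^γ is constant along a reversible adiabat, P₂ = P₁ (V₁/V₂)^γ.
For a diatomic ideal gas γ = 7/5.
P₂ = 225 × (1/6.08)^(7/5) = 17.98 kPa.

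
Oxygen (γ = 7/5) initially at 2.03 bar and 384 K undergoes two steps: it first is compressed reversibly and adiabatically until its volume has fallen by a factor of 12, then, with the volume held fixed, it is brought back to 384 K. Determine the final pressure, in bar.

P₃ ≈ 24.4 bar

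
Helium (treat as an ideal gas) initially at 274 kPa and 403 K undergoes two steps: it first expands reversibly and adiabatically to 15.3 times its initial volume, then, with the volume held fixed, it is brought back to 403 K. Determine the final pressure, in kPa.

P₃ ≈ 17.9 kPa

For a monatomic ideal gas γ = 5/3.
Adiabatic step (PV^γ = const): P₂ = 274×(1/15.3)^(5/3) = 2.906 kPa; T₂ = 403×(1/15.3)^(2/3) = 65.39 K.
Isochoric: P₃ = P₂(T₃/T₂) = 2.906 × (403/65.39) = 17.91 kPa.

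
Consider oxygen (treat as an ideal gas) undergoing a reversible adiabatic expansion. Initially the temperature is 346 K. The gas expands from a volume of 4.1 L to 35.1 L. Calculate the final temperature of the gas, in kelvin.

T₂ ≈ 147 K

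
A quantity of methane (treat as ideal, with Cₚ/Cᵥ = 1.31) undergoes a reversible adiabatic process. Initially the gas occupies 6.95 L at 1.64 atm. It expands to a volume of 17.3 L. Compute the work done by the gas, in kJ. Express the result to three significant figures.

W ≈ 0.917 kJ

P₂ = P₁(V₁/V₂)^γ = 1.64×(6.95/17.3)^(1.31) = 0.4966 atm.
For a reversible adiabat, W_by_gas = (P₁V₁ − P₂V₂)/(γ−1).
W_by = (166200×0.00695 − 50320×0.0173) / (0.31) = 917.4 J.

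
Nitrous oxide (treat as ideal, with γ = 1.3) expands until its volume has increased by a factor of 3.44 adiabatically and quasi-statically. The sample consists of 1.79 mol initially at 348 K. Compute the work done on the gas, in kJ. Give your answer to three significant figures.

W ≈ -5.35 kJ

Adiabatic: T₁V₁^(γ−1) = T₂V₂^(γ−1) ⇒ T₂ = T₁ (V₁/V₂)^(γ−1).
T₂ = 348 × (1/3.44)^(0.3) = 240.2 K.
Q = 0, so ΔU = W_on_gas = nCᵥΔT with Cᵥ = R/(γ−1) = 27.71 J/(mol·K).
ΔU = 1.79 × 27.71 × (240.2 − 348) = -5347 J.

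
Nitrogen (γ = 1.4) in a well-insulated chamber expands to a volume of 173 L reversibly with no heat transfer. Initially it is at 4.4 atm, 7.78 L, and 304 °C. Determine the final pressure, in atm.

Adiabatic: P₁V₁^γ = P₂V₂^γ ⇒ P₂ = P₁ (V₁/V₂)^γ.
P₂ = 4.4 × (7.78/173)^(1.4) = 0.05722 atm.

P₂ ≈ 0.0572 atm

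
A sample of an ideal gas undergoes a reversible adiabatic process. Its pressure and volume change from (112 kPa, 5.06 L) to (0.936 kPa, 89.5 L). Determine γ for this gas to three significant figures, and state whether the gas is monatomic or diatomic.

γ ≈ 1.67; monatomic

PV^γ = const ⇒ γ = ln(P₂/P₁) / ln(V₁/V₂).
γ = ln(0.936/112) / ln(5.06/89.5) = 1.665.
γ ≈ 1.67 is close to 5/3, so the gas is monatomic.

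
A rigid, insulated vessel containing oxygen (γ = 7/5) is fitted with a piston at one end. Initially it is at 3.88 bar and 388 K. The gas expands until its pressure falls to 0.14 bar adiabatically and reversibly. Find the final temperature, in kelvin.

Along an adiabat T P^((1−γ)/γ) is constant, so T₂ = T₁ (P₂/P₁)^((γ−1)/γ).
T₂ = 388 × (0.14/3.88)^(2/7) = 150.2 K.

T₂ ≈ 150 K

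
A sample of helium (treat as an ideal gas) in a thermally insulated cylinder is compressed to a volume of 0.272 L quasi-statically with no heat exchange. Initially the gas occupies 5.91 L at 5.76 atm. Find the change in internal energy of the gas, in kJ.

ΔU ≈ 35.1 kJ

γ = 5/3 for a monatomic ideal gas.
P₂ = P₁(V₁/V₂)^γ = 5.76×(5.91/0.272)^(5/3) = 974.5 atm.
For a reversible adiabat, W_by_gas = (P₁V₁ − P₂V₂)/(γ−1).
W_by = (583600×0.00591 − 9.874×10^7×0.000272) / (2/3) = -35110 J.
Q = 0 ⇒ ΔU = −W_by = 35110 J.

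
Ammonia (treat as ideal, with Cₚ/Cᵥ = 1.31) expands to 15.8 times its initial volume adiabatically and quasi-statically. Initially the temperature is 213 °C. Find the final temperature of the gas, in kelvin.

For a reversible adiabat TV^(γ−1) is constant, so T₂ = T₁ (V₁/V₂)^(γ−1).
T₁ = 213 °C = 486.1 K.
T₂ = 486.1 × (1/15.8)^(0.31) = 206.6 K.

T₂ ≈ 207 K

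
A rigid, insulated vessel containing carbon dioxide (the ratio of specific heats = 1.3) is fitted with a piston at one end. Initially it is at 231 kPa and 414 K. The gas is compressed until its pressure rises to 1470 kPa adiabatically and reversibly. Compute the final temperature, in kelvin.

Adiabatic: T₂/T₁ = (P₂/P₁)^((γ−1)/γ).
T₂ = 414 × (1470/231)^(0.231) = 634.6 K.

T₂ ≈ 635 K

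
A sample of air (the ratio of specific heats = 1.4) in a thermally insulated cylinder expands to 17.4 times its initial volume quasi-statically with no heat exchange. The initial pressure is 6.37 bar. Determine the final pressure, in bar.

Since PV^γ is constant along a reversible adiabat, P₂ = P₁ (V₁/V₂)^γ.
P₂ = 6.37 × (1/17.4)^(1.4) = 0.1168 bar.

P₂ ≈ 0.117 bar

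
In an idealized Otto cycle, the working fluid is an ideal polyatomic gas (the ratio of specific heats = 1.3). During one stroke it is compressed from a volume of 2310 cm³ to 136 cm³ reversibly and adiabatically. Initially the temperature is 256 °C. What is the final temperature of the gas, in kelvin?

For a reversible adiabat TV^(γ−1) is constant, so T₂ = T₁ (V₁/V₂)^(γ−1).
T₁ = 256 °C = 529.1 K.
T₂ = 529.1 × (2310/136)^(0.3) = 1238 K.

T₂ ≈ 1240 K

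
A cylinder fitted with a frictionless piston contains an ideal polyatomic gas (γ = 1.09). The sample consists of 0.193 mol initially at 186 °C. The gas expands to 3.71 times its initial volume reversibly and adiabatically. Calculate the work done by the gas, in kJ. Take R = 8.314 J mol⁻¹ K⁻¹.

Adiabatic: T₁V₁^(γ−1) = T₂V₂^(γ−1) ⇒ T₂ = T₁ (V₁/V₂)^(γ−1).
T₁ = 186 °C = 459.1 K.
T₂ = 459.1 × (1/3.71)^(0.09) = 408 K.
Q = 0, so ΔU = W_on_gas = nCᵥΔT with Cᵥ = R/(γ−1) = 92.38 J/(mol·K).
ΔU = 0.193 × 92.38 × (408 − 459.1) = -911.1 J.
Work done by the gas = −ΔU = 911.1 J.

W ≈ 0.911 kJ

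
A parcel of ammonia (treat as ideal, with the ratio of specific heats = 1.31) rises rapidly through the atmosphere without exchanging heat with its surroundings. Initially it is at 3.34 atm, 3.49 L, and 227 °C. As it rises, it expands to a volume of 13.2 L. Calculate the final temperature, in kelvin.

T₂ ≈ 331 K

Adiabatic: T₁V₁^(γ−1) = T₂V₂^(γ−1) ⇒ T₂ = T₁ (V₁/V₂)^(γ−1).
T₁ = 227 °C = 500.1 K.
T₂ = 500.1 × (3.49/13.2)^(0.31) = 331.1 K.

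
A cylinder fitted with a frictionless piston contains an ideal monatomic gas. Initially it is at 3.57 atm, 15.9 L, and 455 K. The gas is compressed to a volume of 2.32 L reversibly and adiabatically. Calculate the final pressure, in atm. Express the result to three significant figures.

Since PV^γ is constant along a reversible adiabat, P₂ = P₁ (V₁/V₂)^γ.
γ = 5/3 for a monatomic ideal gas.
P₂ = 3.57 × (15.9/2.32)^(5/3) = 88.28 atm.

P₂ ≈ 88.3 atm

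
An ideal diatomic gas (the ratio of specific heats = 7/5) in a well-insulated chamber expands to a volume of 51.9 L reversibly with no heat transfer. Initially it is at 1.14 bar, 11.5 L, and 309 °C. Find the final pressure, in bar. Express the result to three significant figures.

Since PV^γ is constant along a reversible adiabat, P₂ = P₁ (V₁/V₂)^γ.
P₂ = 1.14 × (11.5/51.9)^(7/5) = 0.1382 bar.

P₂ ≈ 0.138 bar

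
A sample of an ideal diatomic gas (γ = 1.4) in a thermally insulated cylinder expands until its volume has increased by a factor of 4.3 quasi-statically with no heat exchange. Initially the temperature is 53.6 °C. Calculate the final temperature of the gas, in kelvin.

For a reversible adiabat TV^(γ−1) is constant, so T₂ = T₁ (V₁/V₂)^(γ−1).
T₁ = 53.6 °C = 326.8 K.
T₂ = 326.8 × (1/4.3)^(0.4) = 182.3 K.

T₂ ≈ 182 K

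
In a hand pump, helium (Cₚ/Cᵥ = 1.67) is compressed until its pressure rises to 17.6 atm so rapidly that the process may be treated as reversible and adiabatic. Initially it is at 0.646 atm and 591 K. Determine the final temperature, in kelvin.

Adiabatic: T₂/T₁ = (P₂/P₁)^((γ−1)/γ).
T₂ = 591 × (17.6/0.646)^(0.401) = 2225 K.

T₂ ≈ 2230 K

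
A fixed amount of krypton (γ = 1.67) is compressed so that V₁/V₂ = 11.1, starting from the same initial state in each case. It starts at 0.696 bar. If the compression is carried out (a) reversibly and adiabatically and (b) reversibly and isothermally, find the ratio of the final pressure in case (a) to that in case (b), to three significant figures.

P_adiabatic / P_isothermal ≈ 5.02

Isothermal: P_b = P₁(V₁/V₂) = 0.696×11.1.
Adiabatic: P_a = P₁(V₁/V₂)^γ = 0.696×11.1^(1.67).
P_a/P_b = (V₁/V₂)^(γ−1) = 11.1^(0.67) = 5.016.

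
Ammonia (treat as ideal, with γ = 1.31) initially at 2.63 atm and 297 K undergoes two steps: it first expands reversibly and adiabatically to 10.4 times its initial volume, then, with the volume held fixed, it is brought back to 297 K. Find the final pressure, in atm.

Adiabatic step (PV^γ = const): P₂ = 2.63×(1/10.4)^(1.31) = 0.1224 atm; T₂ = 297×(1/10.4)^(0.31) = 143.7 K.
Isochoric: P₃ = P₂(T₃/T₂) = 0.1224 × (297/143.7) = 0.2529 atm.

P₃ ≈ 0.253 atm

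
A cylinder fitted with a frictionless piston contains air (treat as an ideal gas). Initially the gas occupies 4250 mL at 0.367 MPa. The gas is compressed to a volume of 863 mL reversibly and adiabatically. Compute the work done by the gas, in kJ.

W ≈ -3.48 kJ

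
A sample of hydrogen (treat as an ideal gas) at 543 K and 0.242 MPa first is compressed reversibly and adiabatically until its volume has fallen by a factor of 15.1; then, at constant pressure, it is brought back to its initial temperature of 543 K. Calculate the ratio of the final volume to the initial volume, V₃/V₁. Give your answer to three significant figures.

For a diatomic ideal gas γ = 7/5.
Adiabatic step: V₂/V₁ = 0.06623; T₂ = T₁·15.1^(2/5) = 1608 K.
Isobaric step: V₃/V₂ = T₃/T₂ = 543/1608.
V₃/V₁ = (V₂/V₁)(V₃/V₂) = 0.06623 × (543/1608) = 0.02236.

V₃/V₁ ≈ 0.0224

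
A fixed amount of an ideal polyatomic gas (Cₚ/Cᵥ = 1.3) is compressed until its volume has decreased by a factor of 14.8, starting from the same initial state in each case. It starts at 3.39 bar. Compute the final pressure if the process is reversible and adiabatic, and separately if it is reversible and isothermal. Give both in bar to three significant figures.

adiabatic: 113 bar; isothermal: 50.2 bar

Isothermal: P₂ = P₁(V₁/V₂) = 3.39×14.8 = 50.17 bar.
Adiabatic: P₂ = P₁(V₁/V₂)^γ = 3.39×14.8^(1.3) = 112.6 bar.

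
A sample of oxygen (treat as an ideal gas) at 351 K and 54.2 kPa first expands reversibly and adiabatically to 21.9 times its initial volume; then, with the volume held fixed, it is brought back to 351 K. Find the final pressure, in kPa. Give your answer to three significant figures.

For a diatomic ideal gas γ = 7/5.
Adiabatic step (PV^γ = const): P₂ = 54.2×(1/21.9)^(7/5) = 0.7201 kPa; T₂ = 351×(1/21.9)^(2/5) = 102.1 K.
Isochoric: P₃ = P₂(T₃/T₂) = 0.7201 × (351/102.1) = 2.475 kPa.

P₃ ≈ 2.47 kPa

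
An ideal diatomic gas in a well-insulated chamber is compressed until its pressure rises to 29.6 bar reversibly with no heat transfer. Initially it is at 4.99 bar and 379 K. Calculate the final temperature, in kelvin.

T₂ ≈ 630 K

Adiabatic: T₂/T₁ = (P₂/P₁)^((γ−1)/γ).
For a diatomic ideal gas γ = 7/5, so (γ−1)/γ = 2/7.
T₂ = 379 × (29.6/4.99)^(2/7) = 630.3 K.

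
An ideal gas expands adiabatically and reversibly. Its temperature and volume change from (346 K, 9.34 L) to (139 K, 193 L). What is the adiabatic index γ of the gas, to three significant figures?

TV^(γ−1) = const ⇒ γ − 1 = ln(T₂/T₁) / ln(V₁/V₂).
γ = 1 + ln(139/346) / ln(9.34/193) = 1.301.

γ ≈ 1.30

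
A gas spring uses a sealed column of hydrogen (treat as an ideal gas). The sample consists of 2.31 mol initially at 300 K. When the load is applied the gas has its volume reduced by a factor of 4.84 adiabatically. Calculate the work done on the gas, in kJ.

For a reversible adiabat TV^(γ−1) is constant, so T₂ = T₁ (V₁/V₂)^(γ−1).
γ = 7/5 for a diatomic ideal gas, so γ−1 = 2/5.
T₂ = 300 × 4.84^(2/5) = 563.7 K.
Q = 0, so ΔU = W_on_gas = nCᵥΔT with Cᵥ = R/(γ−1) = 20.79 J/(mol·K).
ΔU = 2.31 × 20.79 × (563.7 − 300) = 12660 J.

W ≈ 12.7 kJ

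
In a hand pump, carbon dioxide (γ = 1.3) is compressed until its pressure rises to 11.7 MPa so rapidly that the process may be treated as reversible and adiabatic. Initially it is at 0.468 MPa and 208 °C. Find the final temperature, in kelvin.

Along an adiabat T P^((1−γ)/γ) is constant, so T₂ = T₁ (P₂/P₁)^((γ−1)/γ).
T₁ = 208 °C = 481.1 K.
T₂ = 481.1 × (11.7/0.468)^(0.231) = 1011 K.

T₂ ≈ 1010 K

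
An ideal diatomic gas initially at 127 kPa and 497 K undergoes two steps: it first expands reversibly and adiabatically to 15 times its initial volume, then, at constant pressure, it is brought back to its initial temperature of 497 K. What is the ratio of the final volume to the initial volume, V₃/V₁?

For a diatomic ideal gas γ = 7/5.
Adiabatic step: V₂/V₁ = 15; T₂ = T₁·(1/15)^(2/5) = 168.2 K.
Isobaric step: V₃/V₂ = T₃/T₂ = 497/168.2.
V₃/V₁ = (V₂/V₁)(V₃/V₂) = 15 × (497/168.2) = 44.31.

V₃/V₁ ≈ 44.3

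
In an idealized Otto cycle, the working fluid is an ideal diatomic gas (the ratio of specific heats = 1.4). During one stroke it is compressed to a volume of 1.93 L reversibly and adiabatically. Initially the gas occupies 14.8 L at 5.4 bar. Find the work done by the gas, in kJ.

W ≈ -25.2 kJ

P₂ = P₁(V₁/V₂)^γ = 5.4×(14.8/1.93)^(1.4) = 93.54 bar.
For a reversible adiabat, W_by_gas = (P₁V₁ − P₂V₂)/(γ−1).
W_by = (540000×0.0148 − 9.354×10^6×0.00193) / (0.4) = -25150 J.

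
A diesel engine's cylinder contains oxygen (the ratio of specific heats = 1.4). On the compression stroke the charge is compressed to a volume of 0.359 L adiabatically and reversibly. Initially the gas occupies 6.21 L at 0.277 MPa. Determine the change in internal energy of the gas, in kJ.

P₂ = P₁(V₁/V₂)^γ = 0.277×(6.21/0.359)^(1.4) = 14.99 MPa.
For a reversible adiabat, W_by_gas = (P₁V₁ − P₂V₂)/(γ−1).
W_by = (277000×0.00621 − 1.499×10^7×0.000359) / (0.4) = -9149 J.
Q = 0 ⇒ ΔU = −W_by = 9149 J.

ΔU ≈ 9.15 kJ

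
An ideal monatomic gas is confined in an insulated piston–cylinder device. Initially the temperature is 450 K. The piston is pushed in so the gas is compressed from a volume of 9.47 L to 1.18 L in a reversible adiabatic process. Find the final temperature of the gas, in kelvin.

T₂ ≈ 1800 K

For a reversible adiabat TV^(γ−1) is constant, so T₂ = T₁ (V₁/V₂)^(γ−1).
For a monatomic ideal gas γ = 5/3, so γ−1 = 2/3.
T₂ = 450 × (9.47/1.18)^(2/3) = 1804 K.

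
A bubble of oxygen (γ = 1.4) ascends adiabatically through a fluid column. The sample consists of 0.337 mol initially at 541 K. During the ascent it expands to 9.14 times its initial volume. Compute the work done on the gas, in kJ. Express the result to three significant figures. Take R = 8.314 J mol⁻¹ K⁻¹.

W ≈ -2.23 kJ

Adiabatic: T₁V₁^(γ−1) = T₂V₂^(γ−1) ⇒ T₂ = T₁ (V₁/V₂)^(γ−1).
T₂ = 541 × (1/9.14)^(0.4) = 223.3 K.
Q = 0, so ΔU = W_on_gas = nCᵥΔT with Cᵥ = R/(γ−1) = 20.79 J/(mol·K).
ΔU = 0.337 × 20.79 × (223.3 − 541) = -2226 J.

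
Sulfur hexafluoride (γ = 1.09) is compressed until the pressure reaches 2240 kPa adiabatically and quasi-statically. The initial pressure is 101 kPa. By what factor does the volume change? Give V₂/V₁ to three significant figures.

V₂/V₁ ≈ 0.0582

From PV^γ = const, V₂/V₁ = (P₁/P₂)^(1/γ).
V₂/V₁ = (101/2240)^(0.917) = 0.05824.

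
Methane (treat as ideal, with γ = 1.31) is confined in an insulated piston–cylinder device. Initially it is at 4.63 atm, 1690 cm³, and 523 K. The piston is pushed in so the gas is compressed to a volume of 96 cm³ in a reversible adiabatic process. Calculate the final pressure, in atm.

Since PV^γ is constant along a reversible adiabat, P₂ = P₁ (V₁/V₂)^γ.
P₂ = 4.63 × (1690/96)^(1.31) = 198.3 atm.

P₂ ≈ 198 atm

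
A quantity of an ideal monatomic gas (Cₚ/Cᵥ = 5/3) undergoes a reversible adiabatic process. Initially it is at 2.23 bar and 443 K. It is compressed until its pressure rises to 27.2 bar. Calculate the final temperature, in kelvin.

Adiabatic: T₂/T₁ = (P₂/P₁)^((γ−1)/γ).
T₂ = 443 × (27.2/2.23)^(2/5) = 1205 K.

T₂ ≈ 1200 K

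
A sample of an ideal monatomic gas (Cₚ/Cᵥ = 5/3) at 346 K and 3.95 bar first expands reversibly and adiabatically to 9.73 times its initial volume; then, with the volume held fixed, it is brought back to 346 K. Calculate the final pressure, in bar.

P₃ ≈ 0.406 bar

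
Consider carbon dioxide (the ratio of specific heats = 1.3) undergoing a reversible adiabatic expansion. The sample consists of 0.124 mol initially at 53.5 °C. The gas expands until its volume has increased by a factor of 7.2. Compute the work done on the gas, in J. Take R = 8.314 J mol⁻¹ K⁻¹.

Adiabatic: T₁V₁^(γ−1) = T₂V₂^(γ−1) ⇒ T₂ = T₁ (V₁/V₂)^(γ−1).
T₁ = 53.5 °C = 326.6 K.
T₂ = 326.6 × (1/7.2)^(0.3) = 180.7 K.
Q = 0, so ΔU = W_on_gas = nCᵥΔT with Cᵥ = R/(γ−1) = 27.71 J/(mol·K).
ΔU = 0.124 × 27.71 × (180.7 − 326.6) = -501.7 J.

W ≈ -502 J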